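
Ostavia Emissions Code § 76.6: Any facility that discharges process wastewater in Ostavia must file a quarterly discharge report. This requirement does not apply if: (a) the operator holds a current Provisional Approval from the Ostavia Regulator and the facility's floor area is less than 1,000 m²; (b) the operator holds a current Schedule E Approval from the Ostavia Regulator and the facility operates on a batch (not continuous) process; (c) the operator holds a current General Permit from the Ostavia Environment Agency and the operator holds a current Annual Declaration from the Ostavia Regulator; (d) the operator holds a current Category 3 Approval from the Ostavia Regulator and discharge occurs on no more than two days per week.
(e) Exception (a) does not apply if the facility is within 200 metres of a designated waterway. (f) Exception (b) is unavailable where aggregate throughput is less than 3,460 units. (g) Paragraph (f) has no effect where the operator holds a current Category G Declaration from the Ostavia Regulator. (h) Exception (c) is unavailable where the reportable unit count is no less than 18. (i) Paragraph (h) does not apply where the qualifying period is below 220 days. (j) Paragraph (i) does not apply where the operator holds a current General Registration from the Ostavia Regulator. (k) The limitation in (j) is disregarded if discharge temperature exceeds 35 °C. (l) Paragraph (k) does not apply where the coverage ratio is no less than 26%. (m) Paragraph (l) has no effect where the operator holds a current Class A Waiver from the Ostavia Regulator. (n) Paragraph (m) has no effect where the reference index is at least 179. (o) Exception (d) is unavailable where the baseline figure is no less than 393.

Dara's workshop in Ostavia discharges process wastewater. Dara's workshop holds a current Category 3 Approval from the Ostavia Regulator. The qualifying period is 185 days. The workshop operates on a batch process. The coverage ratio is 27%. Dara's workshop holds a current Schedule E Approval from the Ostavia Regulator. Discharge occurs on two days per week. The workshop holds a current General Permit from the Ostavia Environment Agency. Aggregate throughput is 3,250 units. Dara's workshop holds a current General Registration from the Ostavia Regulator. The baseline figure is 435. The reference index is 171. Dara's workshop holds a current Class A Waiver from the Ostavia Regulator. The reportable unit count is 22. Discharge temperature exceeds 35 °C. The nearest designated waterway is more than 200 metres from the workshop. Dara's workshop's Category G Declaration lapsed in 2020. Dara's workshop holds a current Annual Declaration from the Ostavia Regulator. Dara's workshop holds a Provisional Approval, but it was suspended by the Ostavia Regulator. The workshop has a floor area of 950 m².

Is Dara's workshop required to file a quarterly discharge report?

No — exception (c) applies; Dara's workshop is not required to file a quarterly discharge report.

Exception (a) requires that the operator holds a current Provisional Approval from the Ostavia Regulator; but the Provisional Approval is not current, so (a) is unavailable.
Exception (b)'s conditions are all satisfied: a current Schedule E Approval is held; the facility operates on a batch process. But applying paragraphs (f)–(g): (f) operates against (b): aggregate throughput is 3,250 units, less than the 3,460 units limit. (g) is not triggered (the Category G Declaration is not current), so (f) stands. Exception (b) does not apply.
Exception (c)'s conditions are all satisfied: a current General Permit is held; a current Annual Declaration is held. Under paragraphs (h)–(n): (h) is engaged (the reportable unit count is 22, meeting the 18 threshold), but yields to (i): (i) is engaged — the qualifying period is 185 days, below the 220 days limit. (j) would limit (i) — a current General Registration is held — but (k) sets (j) aside: (k) operates — discharge temperature exceeds 35 °C. (l) would limit (k) — the coverage ratio is 27%, meeting the 26% threshold — but (m) sets (l) aside: (m) operates against (l): a current Class A Waiver is held. (n), which would lift (m), does not operate here — the reference index is 171, short of 179. (c) remains available.
Exception (d)'s conditions are all satisfied: a current Category 3 Approval is held; discharge occurs on no more than two days per week. Turning to paragraph (o): (o) operates against (d): the baseline figure is 435, meeting the 393 threshold. (d) is therefore removed.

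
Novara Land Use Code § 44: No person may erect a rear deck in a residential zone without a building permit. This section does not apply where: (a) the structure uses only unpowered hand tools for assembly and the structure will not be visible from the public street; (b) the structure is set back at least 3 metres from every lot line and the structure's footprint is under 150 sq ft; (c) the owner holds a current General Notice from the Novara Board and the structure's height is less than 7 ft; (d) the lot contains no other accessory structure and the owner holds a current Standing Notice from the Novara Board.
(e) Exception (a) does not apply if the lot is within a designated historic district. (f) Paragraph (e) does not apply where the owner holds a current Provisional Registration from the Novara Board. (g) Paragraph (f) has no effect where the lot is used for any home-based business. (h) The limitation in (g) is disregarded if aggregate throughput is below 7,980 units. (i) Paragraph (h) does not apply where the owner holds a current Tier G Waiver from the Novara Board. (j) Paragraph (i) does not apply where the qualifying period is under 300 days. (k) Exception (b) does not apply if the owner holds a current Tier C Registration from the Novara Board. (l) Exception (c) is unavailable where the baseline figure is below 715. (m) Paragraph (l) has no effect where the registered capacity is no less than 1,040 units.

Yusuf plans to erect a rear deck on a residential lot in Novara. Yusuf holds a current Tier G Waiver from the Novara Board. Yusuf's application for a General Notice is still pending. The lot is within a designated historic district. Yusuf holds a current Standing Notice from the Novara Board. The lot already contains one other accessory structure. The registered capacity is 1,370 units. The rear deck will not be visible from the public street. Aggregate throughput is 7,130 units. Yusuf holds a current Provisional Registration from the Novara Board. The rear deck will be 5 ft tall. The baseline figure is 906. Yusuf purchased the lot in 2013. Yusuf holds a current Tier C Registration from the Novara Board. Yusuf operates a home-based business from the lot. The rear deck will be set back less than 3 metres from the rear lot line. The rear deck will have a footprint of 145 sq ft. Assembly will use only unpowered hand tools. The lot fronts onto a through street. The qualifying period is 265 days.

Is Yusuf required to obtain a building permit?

No — exception (a) applies; Yusuf does not need a building permit.

Exception (a): assembly uses only hand tools; the structure will not be visible from the street — every condition holds. Under paragraphs (e)–(j): (e) applies (the lot is in a historic district), but is set aside by (f): (f) operates against (e): a current Provisional Registration is held. (g) is triggered (a home-based business operates on the lot), but is itself disapplied by (h): (h) is triggered — aggregate throughput is 7,130 units, below the 7,980 units limit. (i) operates (a current Tier G Waiver is held), but is overridden by (j): (j) operates against (i): the qualifying period is 265 days, under the 300 days limit. Exception (a) stands.
Exception (b) fails — the rear setback is under 3 m.
Exception (c) requires that the owner holds a current General Notice from the Novara Board; but the General Notice is not current, so (c) is unavailable.
Exception (d) fails — the lot already has another accessory structure.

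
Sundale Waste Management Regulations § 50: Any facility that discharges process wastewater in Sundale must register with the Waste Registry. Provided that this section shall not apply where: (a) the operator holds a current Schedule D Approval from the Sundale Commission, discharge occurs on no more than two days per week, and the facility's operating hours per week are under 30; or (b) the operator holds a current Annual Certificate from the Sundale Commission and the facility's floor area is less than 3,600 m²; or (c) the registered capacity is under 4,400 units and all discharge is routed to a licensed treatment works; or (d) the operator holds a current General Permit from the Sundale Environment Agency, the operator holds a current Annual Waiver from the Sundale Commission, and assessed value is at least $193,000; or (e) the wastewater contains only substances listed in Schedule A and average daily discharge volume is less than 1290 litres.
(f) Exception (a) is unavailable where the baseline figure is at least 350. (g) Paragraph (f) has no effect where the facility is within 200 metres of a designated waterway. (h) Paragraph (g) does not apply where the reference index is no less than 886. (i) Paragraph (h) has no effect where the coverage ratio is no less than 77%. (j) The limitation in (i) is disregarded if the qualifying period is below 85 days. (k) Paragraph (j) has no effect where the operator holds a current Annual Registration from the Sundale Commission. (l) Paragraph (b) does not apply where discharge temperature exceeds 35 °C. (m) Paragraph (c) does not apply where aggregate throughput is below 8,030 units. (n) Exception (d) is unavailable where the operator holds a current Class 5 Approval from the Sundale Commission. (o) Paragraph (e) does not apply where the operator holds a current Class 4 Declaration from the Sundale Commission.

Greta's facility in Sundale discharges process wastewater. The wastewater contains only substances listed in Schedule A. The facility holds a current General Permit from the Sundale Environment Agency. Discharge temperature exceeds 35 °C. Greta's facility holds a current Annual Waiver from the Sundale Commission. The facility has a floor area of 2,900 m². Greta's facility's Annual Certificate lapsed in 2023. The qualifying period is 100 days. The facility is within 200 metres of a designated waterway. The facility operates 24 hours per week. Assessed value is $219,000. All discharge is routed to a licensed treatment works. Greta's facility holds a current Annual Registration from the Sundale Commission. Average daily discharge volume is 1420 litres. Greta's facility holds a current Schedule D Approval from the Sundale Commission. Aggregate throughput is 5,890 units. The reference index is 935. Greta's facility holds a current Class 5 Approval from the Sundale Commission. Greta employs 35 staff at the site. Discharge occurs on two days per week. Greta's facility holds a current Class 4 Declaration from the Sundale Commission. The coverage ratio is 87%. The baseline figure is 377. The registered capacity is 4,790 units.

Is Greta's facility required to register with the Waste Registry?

All of (a)'s requirements are met (a current Schedule D Approval is held; discharge occurs on no more than two days per week; the facility's operating hours per week are 24, under the 30 limit). Considering the limiting provisions: (f) applies (the baseline figure is 377, meeting the 350 threshold), but is displaced by (g): (g) operates against (f): the facility is within 200 m of a designated waterway. (h) would limit (g) — the reference index is 935, meeting the 886 threshold — but (i) sets (h) aside: (i) operates against (h): the coverage ratio is 87%, meeting the 77% threshold. (j), which would lift (i), is not triggered — the qualifying period is 100 days, not below 85 days. (a) remains available.
Exception (b) requires that the operator holds a current Annual Certificate from the Sundale Commission; but no current Annual Certificate is held, so (b) is unavailable.
Exception (c) requires that the registered capacity is under 4,400 units; but the registered capacity is 4,790 units, not under 4,400 units, so (c) is unavailable.
All of (d)'s requirements are met (a current General Permit is held; a current Annual Waiver is held; assessed value is $219,000, meeting the $193,000 threshold). But: (n) operates against (d): a current Class 5 Approval is held. (d) is therefore removed.
Exception (e) requires that average daily discharge volume is less than 1290 litres; but average daily discharge volume is 1420 litres, not less than 1290 litres, so (e) is unavailable.

No — exception (a) applies; Greta's facility is not required to register with the Waste Registry.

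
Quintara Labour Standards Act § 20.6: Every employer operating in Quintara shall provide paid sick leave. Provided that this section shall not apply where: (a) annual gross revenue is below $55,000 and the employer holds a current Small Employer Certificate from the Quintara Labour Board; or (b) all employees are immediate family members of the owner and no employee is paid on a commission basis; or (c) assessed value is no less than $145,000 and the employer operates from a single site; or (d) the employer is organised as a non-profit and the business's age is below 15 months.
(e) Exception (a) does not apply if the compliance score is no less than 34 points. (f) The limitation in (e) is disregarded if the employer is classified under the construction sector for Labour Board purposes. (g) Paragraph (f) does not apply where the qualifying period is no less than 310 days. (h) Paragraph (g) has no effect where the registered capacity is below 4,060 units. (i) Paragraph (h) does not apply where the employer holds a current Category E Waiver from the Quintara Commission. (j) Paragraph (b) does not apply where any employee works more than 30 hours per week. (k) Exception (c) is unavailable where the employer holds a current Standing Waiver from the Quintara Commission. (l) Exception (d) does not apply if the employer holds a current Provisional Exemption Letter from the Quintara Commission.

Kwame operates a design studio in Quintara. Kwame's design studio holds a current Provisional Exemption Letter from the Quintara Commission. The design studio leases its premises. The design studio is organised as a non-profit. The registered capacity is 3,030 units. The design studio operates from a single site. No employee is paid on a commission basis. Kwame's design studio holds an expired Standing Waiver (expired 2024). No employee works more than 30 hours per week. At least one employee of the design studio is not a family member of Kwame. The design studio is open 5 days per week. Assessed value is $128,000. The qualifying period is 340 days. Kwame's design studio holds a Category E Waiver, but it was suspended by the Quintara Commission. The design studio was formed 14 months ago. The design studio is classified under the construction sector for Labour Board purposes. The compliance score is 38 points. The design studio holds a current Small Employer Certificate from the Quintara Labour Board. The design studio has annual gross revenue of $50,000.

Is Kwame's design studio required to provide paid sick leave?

No — exception (a) applies; Kwame's design studio is not required to provide paid sick leave.

All of (a)'s requirements are met (annual gross revenue is $50,000, below the $55,000 limit; a current Small Employer Certificate is held). Under paragraphs (e)–(i): (e) would limit (a) — the compliance score is 38 points, meeting the 34 points threshold — but (f) sets (e) aside: (f) operates against (e): the design studio is classified under the construction sector. (g) applies (the qualifying period is 340 days, meeting the 310 days threshold), but is overridden by (h): (h) operates against (g): the registered capacity is 3,030 units, below the 4,060 units limit. (i), which would lift (h), is inapplicable — the Category E Waiver is not current. Exception (a) stands.
Exception (b) requires that all employees are immediate family members of the owner; but at least one employee is not a family member, so (b) is unavailable.
Exception (c) does not apply: assessed value is $128,000, short of $145,000.
Exception (d) is satisfied on its face — the employer is a non-profit; the business's age is 14 months, below the 15 months limit. Turning to paragraph (l): (l) operates against (d): a current Provisional Exemption Letter is held. (d) is therefore removed.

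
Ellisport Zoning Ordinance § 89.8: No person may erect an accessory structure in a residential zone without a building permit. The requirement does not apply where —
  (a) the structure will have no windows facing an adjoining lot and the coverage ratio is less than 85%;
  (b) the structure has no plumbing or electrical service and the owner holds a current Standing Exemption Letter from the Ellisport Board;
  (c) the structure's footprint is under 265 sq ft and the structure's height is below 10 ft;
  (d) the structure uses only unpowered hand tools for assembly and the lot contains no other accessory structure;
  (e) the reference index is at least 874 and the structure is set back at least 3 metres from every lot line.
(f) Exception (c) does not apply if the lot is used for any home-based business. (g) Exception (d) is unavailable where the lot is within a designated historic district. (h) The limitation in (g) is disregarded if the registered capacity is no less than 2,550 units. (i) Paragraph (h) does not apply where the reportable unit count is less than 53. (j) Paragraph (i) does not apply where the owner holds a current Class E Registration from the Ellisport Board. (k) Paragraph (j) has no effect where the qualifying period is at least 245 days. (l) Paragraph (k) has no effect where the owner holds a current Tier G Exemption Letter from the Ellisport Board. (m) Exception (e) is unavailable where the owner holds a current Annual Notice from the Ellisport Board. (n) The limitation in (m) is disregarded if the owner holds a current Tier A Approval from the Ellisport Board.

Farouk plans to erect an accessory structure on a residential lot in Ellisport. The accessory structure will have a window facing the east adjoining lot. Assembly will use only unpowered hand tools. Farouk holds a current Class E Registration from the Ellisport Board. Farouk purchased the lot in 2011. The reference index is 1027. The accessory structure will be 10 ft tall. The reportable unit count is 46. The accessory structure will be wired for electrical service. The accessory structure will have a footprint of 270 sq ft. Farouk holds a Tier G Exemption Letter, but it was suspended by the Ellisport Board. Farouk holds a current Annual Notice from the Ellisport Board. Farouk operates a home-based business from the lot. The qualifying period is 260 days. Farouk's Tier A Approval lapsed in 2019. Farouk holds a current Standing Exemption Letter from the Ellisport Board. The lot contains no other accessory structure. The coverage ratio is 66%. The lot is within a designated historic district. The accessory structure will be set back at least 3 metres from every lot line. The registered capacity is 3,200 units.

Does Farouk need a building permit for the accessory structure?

Yes — Farouk must obtain a building permit.

Exception (a) requires that the structure will have no windows facing an adjoining lot; but a window faces an adjoining lot, so (a) is unavailable.
Exception (b) does not apply: electrical service is planned.
Exception (c) fails — the structure's footprint is 270 sq ft, not under 265 sq ft.
Exception (d): assembly uses only hand tools; the lot has no other accessory structure — every condition holds. Turning to paragraphs (g)–(l): (g) operates against (d): the lot is in a historic district. (h) would limit (g) — the registered capacity is 3,200 units, meeting the 2,550 units threshold — but (i) sets (h) aside: (i) operates — the reportable unit count is 46, less than the 53 limit. (j) would limit (i) — a current Class E Registration is held — but (k) sets (j) aside: (k) operates against (j): the qualifying period is 260 days, meeting the 245 days threshold. (l) is inapplicable (no current Tier G Exemption Letter is held), so (k) stands. (d) is therefore removed.
Exception (e) is satisfied on its face — the reference index is 1,027, meeting the 874 threshold; the setback is at least 3 m on every side. Turning to paragraphs (m)–(n): (m) is engaged — a current Annual Notice is held. (n) is not engaged (there is no Tier A Approval in force), so (m) stands. Exception (e) does not apply.
Every exception is unavailable, so the rule governs.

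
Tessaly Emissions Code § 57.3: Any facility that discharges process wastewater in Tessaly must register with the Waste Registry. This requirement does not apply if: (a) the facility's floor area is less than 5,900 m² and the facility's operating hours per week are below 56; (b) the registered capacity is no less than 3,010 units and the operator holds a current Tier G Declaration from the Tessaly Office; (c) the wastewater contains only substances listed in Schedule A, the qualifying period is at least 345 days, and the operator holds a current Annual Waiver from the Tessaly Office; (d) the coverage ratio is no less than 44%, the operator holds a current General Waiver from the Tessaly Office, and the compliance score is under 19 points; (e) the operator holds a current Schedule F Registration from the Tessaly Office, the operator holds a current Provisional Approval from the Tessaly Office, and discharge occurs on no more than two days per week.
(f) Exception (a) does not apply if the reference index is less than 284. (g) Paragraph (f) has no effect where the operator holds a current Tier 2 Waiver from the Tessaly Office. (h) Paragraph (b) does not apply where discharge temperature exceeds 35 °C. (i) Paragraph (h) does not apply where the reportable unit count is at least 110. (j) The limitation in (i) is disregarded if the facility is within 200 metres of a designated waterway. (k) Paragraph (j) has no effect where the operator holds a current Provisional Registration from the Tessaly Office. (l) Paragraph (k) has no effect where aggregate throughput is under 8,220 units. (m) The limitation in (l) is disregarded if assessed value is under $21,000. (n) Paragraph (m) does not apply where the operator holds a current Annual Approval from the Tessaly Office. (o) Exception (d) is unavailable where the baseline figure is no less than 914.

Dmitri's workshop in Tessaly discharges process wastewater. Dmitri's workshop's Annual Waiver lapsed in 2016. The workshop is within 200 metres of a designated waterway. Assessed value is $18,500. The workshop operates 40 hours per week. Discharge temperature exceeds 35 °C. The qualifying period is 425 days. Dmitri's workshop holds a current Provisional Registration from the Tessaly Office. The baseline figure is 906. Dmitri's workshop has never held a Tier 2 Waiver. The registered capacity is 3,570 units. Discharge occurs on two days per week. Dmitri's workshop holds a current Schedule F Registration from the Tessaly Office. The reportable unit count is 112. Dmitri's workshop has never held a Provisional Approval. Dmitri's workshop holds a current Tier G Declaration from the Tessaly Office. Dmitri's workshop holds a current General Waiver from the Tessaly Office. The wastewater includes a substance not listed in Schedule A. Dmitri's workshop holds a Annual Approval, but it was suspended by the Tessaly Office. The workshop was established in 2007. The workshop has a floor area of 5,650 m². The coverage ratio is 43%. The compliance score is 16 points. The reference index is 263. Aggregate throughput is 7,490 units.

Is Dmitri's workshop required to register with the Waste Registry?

No — exception (b) applies; Dmitri's workshop is not required to register with the Waste Registry.

Exception (a)'s conditions are all satisfied: the facility's floor area is 5,650 m², less than the 5,900 m² limit; the facility's operating hours per week are 40, below the 56 limit. But applying paragraphs (f)–(g): (f) is triggered — the reference index is 263, less than the 284 limit. (g), which would lift (f), is not engaged — there is no Tier 2 Waiver in force. (a) is therefore removed.
Exception (b) is satisfied on its face — the registered capacity is 3,570 units, meeting the 3,010 units threshold; a current Tier G Declaration is held. As to paragraphs (h)–(n): (h) applies (discharge temperature exceeds 35 °C), but is itself disapplied by (i): (i) operates against (h): the reportable unit count is 112, meeting the 110 threshold. (j) operates (the workshop is within 200 m of a designated waterway), but yields to (k): (k) is engaged — a current Provisional Registration is held. (l) applies (aggregate throughput is 7,490 units, under the 8,220 units limit), but is set aside by (m): (m) operates against (l): assessed value is $18,500, under the $21,000 limit. (n), which would lift (m), is not engaged — there is no Annual Approval in force. Exception (b) stands.
Exception (c) does not apply: the wastewater includes a non-Schedule-A substance.
Exception (d) requires that the coverage ratio is no less than 44%; but the coverage ratio is 43%, short of 44%, so (d) is unavailable.
Exception (e) fails — the Provisional Approval is not current.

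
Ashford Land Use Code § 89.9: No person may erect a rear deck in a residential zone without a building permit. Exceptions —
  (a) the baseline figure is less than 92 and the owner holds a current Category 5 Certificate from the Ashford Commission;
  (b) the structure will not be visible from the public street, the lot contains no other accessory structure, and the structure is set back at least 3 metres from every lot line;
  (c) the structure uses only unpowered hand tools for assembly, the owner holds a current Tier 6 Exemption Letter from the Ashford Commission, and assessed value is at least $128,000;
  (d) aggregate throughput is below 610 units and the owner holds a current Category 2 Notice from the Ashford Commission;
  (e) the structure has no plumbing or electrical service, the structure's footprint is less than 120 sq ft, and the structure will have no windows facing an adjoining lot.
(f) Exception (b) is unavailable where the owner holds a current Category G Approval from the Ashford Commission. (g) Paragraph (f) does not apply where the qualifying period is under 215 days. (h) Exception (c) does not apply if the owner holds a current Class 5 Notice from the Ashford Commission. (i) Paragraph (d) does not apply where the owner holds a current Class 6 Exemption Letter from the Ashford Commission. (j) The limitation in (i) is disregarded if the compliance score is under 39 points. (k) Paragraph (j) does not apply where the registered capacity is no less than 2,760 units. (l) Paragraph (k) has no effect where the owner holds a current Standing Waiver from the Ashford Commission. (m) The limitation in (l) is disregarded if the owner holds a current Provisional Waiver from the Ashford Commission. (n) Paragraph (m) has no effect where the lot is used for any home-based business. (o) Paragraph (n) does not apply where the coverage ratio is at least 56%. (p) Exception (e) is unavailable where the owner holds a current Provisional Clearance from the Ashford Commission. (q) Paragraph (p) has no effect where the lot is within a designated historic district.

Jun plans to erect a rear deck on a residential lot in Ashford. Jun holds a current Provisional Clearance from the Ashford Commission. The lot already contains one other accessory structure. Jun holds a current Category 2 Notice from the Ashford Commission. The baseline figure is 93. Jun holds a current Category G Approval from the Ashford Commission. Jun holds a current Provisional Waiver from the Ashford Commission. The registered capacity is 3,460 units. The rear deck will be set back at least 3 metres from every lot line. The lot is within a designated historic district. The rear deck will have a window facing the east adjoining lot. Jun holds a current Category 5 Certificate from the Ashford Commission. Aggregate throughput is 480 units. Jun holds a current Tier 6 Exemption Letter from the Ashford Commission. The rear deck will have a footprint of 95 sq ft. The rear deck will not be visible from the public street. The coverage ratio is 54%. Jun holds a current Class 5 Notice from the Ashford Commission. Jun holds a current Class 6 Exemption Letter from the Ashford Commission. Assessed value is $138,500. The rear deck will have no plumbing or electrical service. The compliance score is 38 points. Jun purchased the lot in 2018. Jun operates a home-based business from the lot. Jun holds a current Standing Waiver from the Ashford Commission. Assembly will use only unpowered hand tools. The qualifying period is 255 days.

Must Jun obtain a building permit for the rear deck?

Exception (a) fails — the baseline figure is 93, not less than 92.
Exception (b) fails — the lot already has another accessory structure.
Exception (c): assembly uses only hand tools; a current Tier 6 Exemption Letter is held; assessed value is $138,500, meeting the $128,000 threshold — every condition holds. But applying paragraph (h): (h) is engaged — a current Class 5 Notice is held. Exception (c) does not apply.
Exception (d) is satisfied on its face — aggregate throughput is 480 units, below the 610 units limit; a current Category 2 Notice is held. Considering the limiting provisions: (i) applies (a current Class 6 Exemption Letter is held), but is displaced by (j): (j) operates against (i): the compliance score is 38 points, under the 39 points limit. (k) applies (the registered capacity is 3,460 units, meeting the 2,760 units threshold), but is set aside by (l): (l) is engaged — a current Standing Waiver is held. (m) is triggered (a current Provisional Waiver is held), but is set aside by (n): (n) operates against (m): a home-based business operates on the lot. (o) is not engaged (the coverage ratio is 54%, short of 56%), so (n) stands. Exception (d) stands.
Exception (e) requires that the structure will have no windows facing an adjoining lot; but a window faces an adjoining lot, so (e) is unavailable.

No — exception (d) applies; Jun does not need a building permit.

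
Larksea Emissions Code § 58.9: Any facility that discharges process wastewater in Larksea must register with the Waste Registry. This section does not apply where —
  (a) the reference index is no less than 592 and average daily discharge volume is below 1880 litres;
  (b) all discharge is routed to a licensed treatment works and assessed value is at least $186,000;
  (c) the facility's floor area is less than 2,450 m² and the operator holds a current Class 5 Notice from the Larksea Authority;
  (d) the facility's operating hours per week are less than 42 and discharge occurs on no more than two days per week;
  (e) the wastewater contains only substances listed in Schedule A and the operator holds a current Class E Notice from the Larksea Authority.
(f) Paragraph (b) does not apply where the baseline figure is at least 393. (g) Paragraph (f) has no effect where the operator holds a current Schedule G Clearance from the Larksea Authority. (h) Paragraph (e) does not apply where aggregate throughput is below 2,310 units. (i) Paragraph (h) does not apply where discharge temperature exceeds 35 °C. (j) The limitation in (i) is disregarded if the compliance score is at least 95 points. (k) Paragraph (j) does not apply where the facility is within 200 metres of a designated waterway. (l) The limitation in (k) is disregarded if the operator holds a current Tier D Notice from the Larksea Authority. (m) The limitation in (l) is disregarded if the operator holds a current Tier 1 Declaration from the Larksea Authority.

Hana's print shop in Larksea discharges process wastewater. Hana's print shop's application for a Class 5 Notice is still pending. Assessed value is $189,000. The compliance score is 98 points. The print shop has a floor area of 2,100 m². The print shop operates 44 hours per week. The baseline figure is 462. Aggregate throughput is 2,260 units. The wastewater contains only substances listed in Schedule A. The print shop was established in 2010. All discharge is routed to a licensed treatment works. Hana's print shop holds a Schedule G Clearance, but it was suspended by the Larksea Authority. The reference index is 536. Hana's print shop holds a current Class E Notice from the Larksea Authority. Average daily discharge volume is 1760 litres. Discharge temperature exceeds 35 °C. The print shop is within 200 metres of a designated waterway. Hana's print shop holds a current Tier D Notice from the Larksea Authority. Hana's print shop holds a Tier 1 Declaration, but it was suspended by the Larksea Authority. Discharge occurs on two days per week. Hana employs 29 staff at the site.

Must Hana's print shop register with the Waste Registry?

Yes — Hana's print shop must register with the Waste Registry.

Exception (a) does not apply: the reference index is 536, short of 592.
Exception (b) is satisfied on its face — discharge is routed to a licensed treatment works; assessed value is $189,000, meeting the $186,000 threshold. However, paragraphs (f)–(g) must be considered: (f) operates against (b): the baseline figure is 462, meeting the 393 threshold. (g), which would lift (f), is inapplicable — there is no Schedule G Clearance in force. So (b) is unavailable.
Exception (c) requires that the operator holds a current Class 5 Notice from the Larksea Authority; but there is no Class 5 Notice in force, so (c) is unavailable.
Exception (d) requires that the facility's operating hours per week are less than 42; but the facility's operating hours per week are 44, not less than 42, so (d) is unavailable.
Exception (e)'s conditions are all satisfied: the wastewater is Schedule-A-only; a current Class E Notice is held. However, paragraphs (h)–(m) must be considered: (h) is triggered — aggregate throughput is 2,260 units, below the 2,310 units limit. (i) is engaged (discharge temperature exceeds 35 °C), but is itself disapplied by (j): (j) operates against (i): the compliance score is 98 points, meeting the 95 points threshold. (k) would limit (j) — the print shop is within 200 m of a designated waterway — but (l) sets (k) aside: (l) is triggered — a current Tier D Notice is held. (m), which would lift (l), is inapplicable — no current Tier 1 Declaration is held. Exception (e) does not apply.
No exception applies. The general rule governs.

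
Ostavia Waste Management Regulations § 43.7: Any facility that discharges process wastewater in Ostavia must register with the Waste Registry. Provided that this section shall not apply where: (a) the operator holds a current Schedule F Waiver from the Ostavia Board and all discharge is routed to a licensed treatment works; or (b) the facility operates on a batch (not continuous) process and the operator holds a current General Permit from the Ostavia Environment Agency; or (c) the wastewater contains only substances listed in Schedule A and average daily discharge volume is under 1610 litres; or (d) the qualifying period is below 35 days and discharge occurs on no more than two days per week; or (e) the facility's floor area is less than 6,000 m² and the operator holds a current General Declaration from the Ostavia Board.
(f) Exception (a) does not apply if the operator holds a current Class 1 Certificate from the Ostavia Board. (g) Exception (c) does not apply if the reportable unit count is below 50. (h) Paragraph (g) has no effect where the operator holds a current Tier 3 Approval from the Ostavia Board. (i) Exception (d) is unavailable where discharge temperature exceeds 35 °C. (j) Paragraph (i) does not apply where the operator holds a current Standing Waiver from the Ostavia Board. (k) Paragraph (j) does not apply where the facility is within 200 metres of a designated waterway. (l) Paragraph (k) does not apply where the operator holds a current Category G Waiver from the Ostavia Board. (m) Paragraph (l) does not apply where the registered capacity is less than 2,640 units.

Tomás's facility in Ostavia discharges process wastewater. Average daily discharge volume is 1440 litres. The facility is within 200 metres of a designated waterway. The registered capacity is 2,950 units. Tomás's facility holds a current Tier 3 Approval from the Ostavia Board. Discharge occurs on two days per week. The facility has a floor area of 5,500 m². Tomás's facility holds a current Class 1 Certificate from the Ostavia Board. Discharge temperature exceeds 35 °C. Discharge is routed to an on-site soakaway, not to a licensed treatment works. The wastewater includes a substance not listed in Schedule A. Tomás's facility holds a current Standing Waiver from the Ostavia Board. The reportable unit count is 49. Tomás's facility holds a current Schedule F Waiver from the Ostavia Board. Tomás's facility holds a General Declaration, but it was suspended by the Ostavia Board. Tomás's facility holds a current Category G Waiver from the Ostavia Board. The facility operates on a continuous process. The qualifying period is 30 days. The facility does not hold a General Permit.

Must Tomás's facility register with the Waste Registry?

Exception (a) fails — discharge is not routed to a licensed treatment works.
Exception (b) does not apply: the facility operates on a continuous process.
Exception (c) does not apply: the wastewater includes a non-Schedule-A substance.
Exception (d): the qualifying period is 30 days, below the 35 days limit; discharge occurs on no more than two days per week — every condition holds. Under paragraphs (i)–(m): (i) would limit (d) — discharge temperature exceeds 35 °C — but (j) sets (i) aside: (j) operates — a current Standing Waiver is held. (k) is engaged (the facility is within 200 m of a designated waterway), but is overridden by (l): (l) operates against (k): a current Category G Waiver is held. (m), which would lift (l), is not triggered — the registered capacity is 2,950 units, not less than 2,640 units. (d) remains available.
Exception (e) does not apply: the General Declaration is not current.

No — exception (d) applies; Tomás's facility is not required to register with the Waste Registry.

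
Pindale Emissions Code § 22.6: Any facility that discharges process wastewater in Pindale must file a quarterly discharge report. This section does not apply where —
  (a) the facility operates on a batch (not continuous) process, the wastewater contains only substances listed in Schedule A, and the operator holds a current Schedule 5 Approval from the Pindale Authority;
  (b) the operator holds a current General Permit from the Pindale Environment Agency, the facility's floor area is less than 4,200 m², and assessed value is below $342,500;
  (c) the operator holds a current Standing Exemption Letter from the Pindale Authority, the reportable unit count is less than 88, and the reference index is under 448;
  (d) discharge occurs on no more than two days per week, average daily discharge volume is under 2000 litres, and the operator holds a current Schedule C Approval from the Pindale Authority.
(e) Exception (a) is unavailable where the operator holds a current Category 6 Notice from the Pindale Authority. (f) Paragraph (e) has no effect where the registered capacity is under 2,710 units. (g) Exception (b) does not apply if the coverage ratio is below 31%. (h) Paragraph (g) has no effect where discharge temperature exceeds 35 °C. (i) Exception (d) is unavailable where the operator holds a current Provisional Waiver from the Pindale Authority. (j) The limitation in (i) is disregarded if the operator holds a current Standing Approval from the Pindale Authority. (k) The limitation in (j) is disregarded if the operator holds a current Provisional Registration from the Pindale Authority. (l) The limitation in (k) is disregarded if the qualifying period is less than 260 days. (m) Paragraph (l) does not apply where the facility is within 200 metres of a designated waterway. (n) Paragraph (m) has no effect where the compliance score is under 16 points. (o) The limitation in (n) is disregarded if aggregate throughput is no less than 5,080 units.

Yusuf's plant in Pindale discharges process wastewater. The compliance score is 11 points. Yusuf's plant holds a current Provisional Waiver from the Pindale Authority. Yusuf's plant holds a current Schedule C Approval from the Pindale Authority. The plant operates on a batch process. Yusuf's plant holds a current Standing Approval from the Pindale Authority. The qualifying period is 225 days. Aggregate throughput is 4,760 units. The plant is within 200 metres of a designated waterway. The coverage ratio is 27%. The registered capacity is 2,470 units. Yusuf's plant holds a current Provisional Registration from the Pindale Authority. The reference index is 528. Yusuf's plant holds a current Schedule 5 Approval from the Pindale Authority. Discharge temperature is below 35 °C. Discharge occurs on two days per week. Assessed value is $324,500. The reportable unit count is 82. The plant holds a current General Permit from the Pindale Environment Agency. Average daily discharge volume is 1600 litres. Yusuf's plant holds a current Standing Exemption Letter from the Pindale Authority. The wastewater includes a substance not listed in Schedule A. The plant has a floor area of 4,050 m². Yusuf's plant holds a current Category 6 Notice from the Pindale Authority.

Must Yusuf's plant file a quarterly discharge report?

Exception (a) requires that the wastewater contains only substances listed in Schedule A; but the wastewater includes a non-Schedule-A substance, so (a) is unavailable.
Exception (b) is satisfied on its face — a current General Permit is held; the facility's floor area is 4,050 m², less than the 4,200 m² limit; assessed value is $324,500, below the $342,500 limit. But applying paragraphs (g)–(h): (g) operates against (b): the coverage ratio is 27%, below the 31% limit. (h) is not engaged (discharge temperature is below 35 °C), so (g) stands. So (b) is unavailable.
Exception (c) fails — the reference index is 528, not under 448.
Exception (d)'s conditions are all satisfied: discharge occurs on no more than two days per week; average daily discharge volume is 1600 litres, under the 2000 litres limit; a current Schedule C Approval is held. Applying paragraphs (i)–(o): (i) operates (a current Provisional Waiver is held), but is overridden by (j): (j) operates against (i): a current Standing Approval is held. (k) would limit (j) — a current Provisional Registration is held — but (l) sets (k) aside: (l) operates against (k): the qualifying period is 225 days, less than the 260 days limit. (m) would limit (l) — the plant is within 200 m of a designated waterway — but (n) sets (m) aside: (n) is triggered — the compliance score is 11 points, under the 16 points limit. (o) is not engaged (aggregate throughput is 4,760 units, short of 5,080 units), so (n) stands. So (d) applies.

No — exception (d) applies; Yusuf's plant is not required to file a quarterly discharge report.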